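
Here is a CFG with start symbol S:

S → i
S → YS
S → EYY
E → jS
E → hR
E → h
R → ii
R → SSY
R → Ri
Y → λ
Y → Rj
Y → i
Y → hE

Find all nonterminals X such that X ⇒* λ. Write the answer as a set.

Directly nullable (have an ε-rule): {Y}.
Not nullable: E, R, S — each has a terminal in every rule's right-hand side or depends on a non-nullable symbol.

{Y}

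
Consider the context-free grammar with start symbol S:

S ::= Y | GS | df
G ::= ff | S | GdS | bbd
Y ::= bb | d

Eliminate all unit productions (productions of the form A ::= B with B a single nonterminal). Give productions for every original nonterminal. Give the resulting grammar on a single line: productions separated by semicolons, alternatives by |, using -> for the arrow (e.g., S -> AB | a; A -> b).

S -> d | GS | bb | df; G -> d | GS | bb | df | ff | GdS | bbd; Y -> d | bb

Unit productions: G->S, S->Y.
Unit pairs (A ⇒* B via units): (G,S), (G,Y), (S,Y).
S: inherits non-unit rules of {S, Y} → GS | bb | d | df.
G: inherits non-unit rules of {G, S, Y} → GS | GdS | bb | bbd | d | df | ff.
Y: inherits non-unit rules of {Y} → bb | d.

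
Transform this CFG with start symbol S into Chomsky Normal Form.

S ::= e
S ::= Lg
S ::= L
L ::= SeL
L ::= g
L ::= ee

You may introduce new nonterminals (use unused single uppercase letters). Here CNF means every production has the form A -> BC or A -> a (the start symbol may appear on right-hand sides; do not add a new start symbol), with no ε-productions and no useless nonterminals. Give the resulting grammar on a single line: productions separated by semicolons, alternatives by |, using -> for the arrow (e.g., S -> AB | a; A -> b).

No ε-productions.
After unit-elimination: S -> e | g | Lg | ee | SeL; L -> g | ee | SeL.
TERM: introduce A -> e, B -> g and substitute in every rule of length ≥2.
BIN: L -> SAL becomes L -> SC, C -> AL; S -> SAL becomes S -> SD, D -> AL.

S -> e | g | AA | LB | SD; A -> e; B -> g; C -> AL; D -> AL; L -> g | AA | SC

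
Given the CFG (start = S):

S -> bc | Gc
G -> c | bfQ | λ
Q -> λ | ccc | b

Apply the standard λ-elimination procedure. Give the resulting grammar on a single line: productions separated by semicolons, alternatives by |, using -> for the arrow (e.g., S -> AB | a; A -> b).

Nullable set: {G, Q}.
S -> Gc: G nullable, giving Gc | c.
Drop G -> λ.
G -> bfQ: Q nullable, giving bf | bfQ.
Drop Q -> λ.
Unchanged (no nullable symbols): S -> bc; G -> c; Q -> b; Q -> ccc.

S -> c | Gc | bc; G -> c | bf | bfQ; Q -> b | ccc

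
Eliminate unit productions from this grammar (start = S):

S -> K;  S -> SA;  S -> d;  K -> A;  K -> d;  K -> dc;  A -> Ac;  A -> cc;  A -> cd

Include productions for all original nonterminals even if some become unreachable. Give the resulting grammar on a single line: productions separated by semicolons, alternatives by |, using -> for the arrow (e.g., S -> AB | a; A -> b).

S -> d | Ac | SA | cc | cd | dc; A -> Ac | cc | cd; K -> d | Ac | cc | cd | dc

Unit productions: K->A, S->K.
Unit pairs (A ⇒* B via units): (K,A), (S,A), (S,K).
S: inherits non-unit rules of {A, K, S} → Ac | SA | cc | cd | d | dc.
A: inherits non-unit rules of {A} → Ac | cc | cd.
K: inherits non-unit rules of {A, K} → Ac | cc | cd | d | dc.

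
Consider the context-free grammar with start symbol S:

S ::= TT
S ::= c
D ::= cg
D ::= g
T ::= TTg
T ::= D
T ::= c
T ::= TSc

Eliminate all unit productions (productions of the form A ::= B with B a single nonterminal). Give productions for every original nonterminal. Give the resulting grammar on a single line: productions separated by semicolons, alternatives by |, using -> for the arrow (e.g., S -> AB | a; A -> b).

S -> c | TT; D -> g | cg; T -> c | g | cg | TSc | TTg

Unit productions: T->D.
Unit pairs (A ⇒* B via units): (T,D).
S: inherits non-unit rules of {S} → TT | c.
D: inherits non-unit rules of {D} → cg | g.
T: inherits non-unit rules of {D, T} → TSc | TTg | c | cg | g.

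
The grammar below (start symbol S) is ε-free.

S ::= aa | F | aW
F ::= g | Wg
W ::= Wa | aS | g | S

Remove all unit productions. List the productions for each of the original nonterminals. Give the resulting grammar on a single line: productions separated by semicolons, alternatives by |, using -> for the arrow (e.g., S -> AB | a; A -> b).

Unit productions: S->F, W->S.
Unit pairs (A ⇒* B via units): (S,F), (W,F), (W,S).
S: inherits non-unit rules of {F, S} → Wg | aW | aa | g.
F: inherits non-unit rules of {F} → Wg | g.
W: inherits non-unit rules of {F, S, W} → Wa | Wg | aS | aW | aa | g.

S -> g | Wg | aW | aa; F -> g | Wg; W -> g | Wa | Wg | aS | aW | aa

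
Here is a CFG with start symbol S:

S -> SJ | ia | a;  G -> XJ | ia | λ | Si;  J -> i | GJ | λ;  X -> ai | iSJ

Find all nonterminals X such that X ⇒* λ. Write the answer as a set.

Directly nullable (have an ε-rule): {G, J}.
Not nullable: S, X — each has a terminal in every rule's right-hand side or depends on a non-nullable symbol.

{G, J}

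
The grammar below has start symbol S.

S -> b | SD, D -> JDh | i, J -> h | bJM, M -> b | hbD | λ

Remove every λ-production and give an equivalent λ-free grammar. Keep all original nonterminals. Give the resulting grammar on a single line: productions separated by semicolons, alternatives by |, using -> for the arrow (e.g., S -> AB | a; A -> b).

Nullable set: {M}.
J -> bJM: M nullable, giving bJ | bJM.
Drop M -> λ.
Unchanged (no nullable symbols): S -> SD; S -> b; D -> JDh; D -> i; J -> h; M -> b; M -> hbD.

S -> b | SD; D -> i | JDh; J -> h | bJ | bJM; M -> b | hbD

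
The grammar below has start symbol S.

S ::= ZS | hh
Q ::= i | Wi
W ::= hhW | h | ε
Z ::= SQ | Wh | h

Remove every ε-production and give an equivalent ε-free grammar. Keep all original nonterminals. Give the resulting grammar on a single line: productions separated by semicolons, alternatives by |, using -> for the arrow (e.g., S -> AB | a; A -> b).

Nullable set: {W}.
Q -> Wi: W nullable, giving Wi | i.
Drop W -> ε.
W -> hhW: W nullable, giving hh | hhW.
Z -> Wh: W nullable, giving Wh | h.
Unchanged (no nullable symbols): S -> ZS; S -> hh; Q -> i; W -> h; Z -> SQ; Z -> h.

S -> ZS | hh; Q -> i | Wi; W -> h | hh | hhW; Z -> h | SQ | Wh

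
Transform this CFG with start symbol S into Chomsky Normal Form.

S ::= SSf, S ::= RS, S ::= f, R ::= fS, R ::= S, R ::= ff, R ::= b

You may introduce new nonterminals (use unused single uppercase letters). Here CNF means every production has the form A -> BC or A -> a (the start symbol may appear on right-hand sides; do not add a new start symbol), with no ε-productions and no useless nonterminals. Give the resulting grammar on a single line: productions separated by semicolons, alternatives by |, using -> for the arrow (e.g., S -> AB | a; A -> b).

S -> f | RS | SC; A -> f; B -> SA; C -> SA; R -> b | f | AA | AS | RS | SB

No ε-productions.
After unit-elimination: S -> f | RS | SSf; R -> b | f | RS | fS | ff | SSf.
TERM: introduce A -> f and substitute in every rule of length ≥2.
BIN: R -> SSA becomes R -> SB, B -> SA; S -> SSA becomes S -> SC, C -> SA.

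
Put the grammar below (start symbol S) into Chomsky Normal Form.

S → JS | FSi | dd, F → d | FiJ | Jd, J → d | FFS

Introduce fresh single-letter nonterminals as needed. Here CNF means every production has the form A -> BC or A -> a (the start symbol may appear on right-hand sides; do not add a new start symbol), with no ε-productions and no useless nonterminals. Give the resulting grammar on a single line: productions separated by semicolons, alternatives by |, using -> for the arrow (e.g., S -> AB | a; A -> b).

S -> BB | FE | JS; A -> i; B -> d; C -> AJ; D -> FS; E -> SA; F -> d | FC | JB; J -> d | FD

No ε-productions.
No unit productions to eliminate.
TERM: introduce B -> d, A -> i and substitute in every rule of length ≥2.
BIN: F -> FAJ becomes F -> FC, C -> AJ; J -> FFS becomes J -> FD, D -> FS; S -> FSA becomes S -> FE, E -> SA.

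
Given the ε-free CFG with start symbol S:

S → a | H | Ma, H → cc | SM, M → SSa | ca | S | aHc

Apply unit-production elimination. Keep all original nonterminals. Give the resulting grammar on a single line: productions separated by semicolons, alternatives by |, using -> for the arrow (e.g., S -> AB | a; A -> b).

Unit productions: M->S, S->H.
Unit pairs (A ⇒* B via units): (M,H), (M,S), (S,H).
S: inherits non-unit rules of {H, S} → Ma | SM | a | cc.
H: inherits non-unit rules of {H} → SM | cc.
M: inherits non-unit rules of {H, M, S} → Ma | SM | SSa | a | aHc | ca | cc.

S -> a | Ma | SM | cc; H -> SM | cc; M -> a | Ma | SM | ca | cc | SSa | aHc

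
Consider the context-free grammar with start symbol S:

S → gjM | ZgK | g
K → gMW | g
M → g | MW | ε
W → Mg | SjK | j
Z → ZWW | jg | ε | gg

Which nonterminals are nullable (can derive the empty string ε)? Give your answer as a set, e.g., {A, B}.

{M, Z}

Directly nullable (have an ε-rule): {M, Z}.
Not nullable: K, S, W — each has a terminal in every rule's right-hand side or depends on a non-nullable symbol.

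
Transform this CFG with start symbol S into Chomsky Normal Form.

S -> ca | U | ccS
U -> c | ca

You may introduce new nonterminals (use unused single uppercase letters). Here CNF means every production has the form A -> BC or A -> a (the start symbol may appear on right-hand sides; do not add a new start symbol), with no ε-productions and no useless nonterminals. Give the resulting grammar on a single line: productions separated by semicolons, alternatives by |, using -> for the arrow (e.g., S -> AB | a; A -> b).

S -> c | AB | AC; A -> c; B -> a; C -> AS

No ε-productions.
After unit-elimination: S -> c | ca | ccS; U -> c | ca.
TERM: introduce B -> a, A -> c and substitute in every rule of length ≥2.
BIN: S -> AAS becomes S -> AC, C -> AS.
Drop unreachable/unproductive: U.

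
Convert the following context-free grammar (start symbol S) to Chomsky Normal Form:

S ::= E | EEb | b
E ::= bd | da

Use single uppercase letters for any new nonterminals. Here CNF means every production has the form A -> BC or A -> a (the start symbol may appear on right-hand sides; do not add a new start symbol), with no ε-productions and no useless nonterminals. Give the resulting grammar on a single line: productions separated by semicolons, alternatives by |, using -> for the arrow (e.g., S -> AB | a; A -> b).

S -> b | AB | BC | ED; A -> b; B -> d; C -> a; D -> EA; E -> AB | BC

No ε-productions.
After unit-elimination: S -> b | bd | da | EEb; E -> bd | da.
TERM: introduce C -> a, A -> b, B -> d and substitute in every rule of length ≥2.
BIN: S -> EEA becomes S -> ED, D -> EA.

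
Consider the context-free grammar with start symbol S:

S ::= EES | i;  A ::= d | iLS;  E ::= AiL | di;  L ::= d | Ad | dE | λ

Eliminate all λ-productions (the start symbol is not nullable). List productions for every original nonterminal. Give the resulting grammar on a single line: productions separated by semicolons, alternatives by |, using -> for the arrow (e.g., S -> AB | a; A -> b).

Nullable set: {L}.
A -> iLS: L nullable, giving iLS | iS.
E -> AiL: L nullable, giving Ai | AiL.
Drop L -> λ.
Unchanged (no nullable symbols): S -> EES; S -> i; A -> d; E -> di; L -> Ad; L -> d; L -> dE.

S -> i | EES; A -> d | iS | iLS; E -> Ai | di | AiL; L -> d | Ad | dE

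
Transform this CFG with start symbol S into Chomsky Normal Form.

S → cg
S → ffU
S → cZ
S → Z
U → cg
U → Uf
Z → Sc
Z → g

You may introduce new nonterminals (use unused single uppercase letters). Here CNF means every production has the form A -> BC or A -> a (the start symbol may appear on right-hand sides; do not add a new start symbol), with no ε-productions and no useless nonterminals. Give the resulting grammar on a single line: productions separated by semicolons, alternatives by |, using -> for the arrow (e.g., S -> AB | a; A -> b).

No ε-productions.
After unit-elimination: S -> g | Sc | cZ | cg | ffU; U -> Uf | cg; Z -> g | Sc.
TERM: introduce A -> c, C -> f, B -> g and substitute in every rule of length ≥2.
BIN: S -> CCU becomes S -> CD, D -> CU.

S -> g | AB | AZ | CD | SA; A -> c; B -> g; C -> f; D -> CU; U -> AB | UC; Z -> g | SA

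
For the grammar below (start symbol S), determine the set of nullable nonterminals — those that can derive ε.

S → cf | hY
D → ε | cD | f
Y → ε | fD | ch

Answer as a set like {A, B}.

Directly nullable (have an ε-rule): {D, Y}.
Not nullable: S — each has a terminal in every rule's right-hand side or depends on a non-nullable symbol.

{D, Y}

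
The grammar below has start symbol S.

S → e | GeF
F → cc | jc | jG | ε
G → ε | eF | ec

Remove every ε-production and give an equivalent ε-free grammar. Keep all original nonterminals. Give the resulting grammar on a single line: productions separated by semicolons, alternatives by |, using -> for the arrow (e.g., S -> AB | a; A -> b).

Nullable set: {F, G}.
S -> GeF: G, F nullable, giving Ge | GeF | e | eF.
Drop F -> ε.
F -> jG: G nullable, giving j | jG.
Drop G -> ε.
G -> eF: F nullable, giving e | eF.
Unchanged (no nullable symbols): S -> e; F -> cc; F -> jc; G -> ec.

S -> e | Ge | eF | GeF; F -> j | cc | jG | jc; G -> e | eF | ec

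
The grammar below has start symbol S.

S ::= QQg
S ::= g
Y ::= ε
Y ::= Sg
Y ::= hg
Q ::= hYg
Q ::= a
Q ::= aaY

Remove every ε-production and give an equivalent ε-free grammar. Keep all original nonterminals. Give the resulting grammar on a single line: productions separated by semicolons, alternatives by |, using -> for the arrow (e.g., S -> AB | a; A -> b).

Nullable set: {Y}.
Q -> aaY: Y nullable, giving aa | aaY.
Q -> hYg: Y nullable, giving hYg | hg.
Drop Y -> ε.
Unchanged (no nullable symbols): S -> QQg; S -> g; Q -> a; Y -> Sg; Y -> hg.

S -> g | QQg; Q -> a | aa | hg | aaY | hYg; Y -> Sg | hg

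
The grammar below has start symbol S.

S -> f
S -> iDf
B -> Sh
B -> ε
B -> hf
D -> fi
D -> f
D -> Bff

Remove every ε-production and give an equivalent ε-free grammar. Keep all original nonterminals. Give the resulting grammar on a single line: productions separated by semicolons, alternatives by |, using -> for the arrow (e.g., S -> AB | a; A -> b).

S -> f | iDf; B -> Sh | hf; D -> f | ff | fi | Bff

Nullable set: {B}.
Drop B -> ε.
D -> Bff: B nullable, giving Bff | ff.
Unchanged (no nullable symbols): S -> f; S -> iDf; B -> Sh; B -> hf; D -> f; D -> fi.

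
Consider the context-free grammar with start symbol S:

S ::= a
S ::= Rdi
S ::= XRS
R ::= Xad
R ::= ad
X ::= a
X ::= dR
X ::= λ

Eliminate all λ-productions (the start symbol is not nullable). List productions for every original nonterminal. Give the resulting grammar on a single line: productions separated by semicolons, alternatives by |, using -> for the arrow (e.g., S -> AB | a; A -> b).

S -> a | RS | Rdi | XRS; R -> ad | Xad; X -> a | dR

Nullable set: {X}.
S -> XRS: X nullable, giving RS | XRS.
R -> Xad: X nullable, giving Xad | ad.
Drop X -> λ.
Unchanged (no nullable symbols): S -> Rdi; S -> a; R -> ad; X -> a; X -> dR.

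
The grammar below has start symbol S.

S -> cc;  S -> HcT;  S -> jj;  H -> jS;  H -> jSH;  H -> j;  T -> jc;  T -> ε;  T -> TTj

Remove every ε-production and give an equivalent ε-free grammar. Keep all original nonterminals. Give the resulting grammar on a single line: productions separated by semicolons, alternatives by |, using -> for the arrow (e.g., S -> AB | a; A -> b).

S -> Hc | cc | jj | HcT; H -> j | jS | jSH; T -> j | Tj | jc | TTj

Nullable set: {T}.
S -> HcT: T nullable, giving Hc | HcT.
Drop T -> ε.
T -> TTj: T, T nullable, giving TTj | Tj | j.
Unchanged (no nullable symbols): S -> cc; S -> jj; H -> j; H -> jS; H -> jSH; T -> jc.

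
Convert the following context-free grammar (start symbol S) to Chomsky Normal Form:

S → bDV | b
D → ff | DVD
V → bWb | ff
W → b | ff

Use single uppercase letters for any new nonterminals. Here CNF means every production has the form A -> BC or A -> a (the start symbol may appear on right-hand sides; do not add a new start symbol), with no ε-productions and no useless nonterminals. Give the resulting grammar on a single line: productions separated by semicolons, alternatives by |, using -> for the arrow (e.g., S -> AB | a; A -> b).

No ε-productions.
No unit productions to eliminate.
TERM: introduce B -> b, A -> f and substitute in every rule of length ≥2.
BIN: D -> DVD becomes D -> DC, C -> VD; S -> BDV becomes S -> BE, E -> DV; V -> BWB becomes V -> BF, F -> WB.

S -> b | BE; A -> f; B -> b; C -> VD; D -> AA | DC; E -> DV; F -> WB; V -> AA | BF; W -> b | AA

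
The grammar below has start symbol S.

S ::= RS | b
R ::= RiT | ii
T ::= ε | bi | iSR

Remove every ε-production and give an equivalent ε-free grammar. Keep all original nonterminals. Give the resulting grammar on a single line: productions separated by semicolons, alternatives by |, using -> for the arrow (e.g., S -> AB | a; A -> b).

S -> b | RS; R -> Ri | ii | RiT; T -> bi | iSR

Nullable set: {T}.
R -> RiT: T nullable, giving Ri | RiT.
Drop T -> ε.
Unchanged (no nullable symbols): S -> RS; S -> b; R -> ii; T -> bi; T -> iSR.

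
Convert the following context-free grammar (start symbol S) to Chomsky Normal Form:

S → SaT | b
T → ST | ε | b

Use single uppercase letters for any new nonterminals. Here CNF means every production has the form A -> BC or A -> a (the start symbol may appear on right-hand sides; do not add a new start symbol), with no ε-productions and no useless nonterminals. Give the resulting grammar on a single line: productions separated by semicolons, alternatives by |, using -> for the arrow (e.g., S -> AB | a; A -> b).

Nullable: {T}; after ε-elimination: S -> b | Sa | SaT; T -> S | b | ST.
After unit-elimination: S -> b | Sa | SaT; T -> b | ST | Sa | SaT.
TERM: introduce A -> a and substitute in every rule of length ≥2.
BIN: S -> SAT becomes S -> SB, B -> AT; T -> SAT becomes T -> SC, C -> AT.

S -> b | SA | SB; A -> a; B -> AT; C -> AT; T -> b | SA | SC | ST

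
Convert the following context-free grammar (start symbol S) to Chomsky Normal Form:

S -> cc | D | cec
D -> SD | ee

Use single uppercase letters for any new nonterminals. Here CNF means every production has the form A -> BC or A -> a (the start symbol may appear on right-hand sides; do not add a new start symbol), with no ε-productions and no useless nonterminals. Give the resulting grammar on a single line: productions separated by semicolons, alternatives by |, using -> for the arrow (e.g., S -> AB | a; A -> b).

No ε-productions.
After unit-elimination: S -> SD | cc | ee | cec; D -> SD | ee.
TERM: introduce B -> c, A -> e and substitute in every rule of length ≥2.
BIN: S -> BAB becomes S -> BC, C -> AB.

S -> AA | BB | BC | SD; A -> e; B -> c; C -> AB; D -> AA | SD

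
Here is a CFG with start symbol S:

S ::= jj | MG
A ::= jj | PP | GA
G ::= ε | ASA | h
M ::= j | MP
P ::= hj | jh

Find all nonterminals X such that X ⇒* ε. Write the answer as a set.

{G}

Directly nullable (have an ε-rule): {G}.
Not nullable: A, M, P, S — each has a terminal in every rule's right-hand side or depends on a non-nullable symbol.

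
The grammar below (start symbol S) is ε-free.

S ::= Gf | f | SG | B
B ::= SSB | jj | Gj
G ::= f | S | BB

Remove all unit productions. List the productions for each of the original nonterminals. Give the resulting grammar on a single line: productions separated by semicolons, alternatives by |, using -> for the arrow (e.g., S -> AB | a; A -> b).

S -> f | Gf | Gj | SG | jj | SSB; B -> Gj | jj | SSB; G -> f | BB | Gf | Gj | SG | jj | SSB

Unit productions: G->S, S->B.
Unit pairs (A ⇒* B via units): (G,B), (G,S), (S,B).
S: inherits non-unit rules of {B, S} → Gf | Gj | SG | SSB | f | jj.
B: inherits non-unit rules of {B} → Gj | SSB | jj.
G: inherits non-unit rules of {B, G, S} → BB | Gf | Gj | SG | SSB | f | jj.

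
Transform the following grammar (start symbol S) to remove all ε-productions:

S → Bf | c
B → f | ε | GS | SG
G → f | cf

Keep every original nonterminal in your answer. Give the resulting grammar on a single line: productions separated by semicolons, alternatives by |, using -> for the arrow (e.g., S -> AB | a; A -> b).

Nullable set: {B}.
S -> Bf: B nullable, giving Bf | f.
Drop B -> ε.
Unchanged (no nullable symbols): S -> c; B -> GS; B -> SG; B -> f; G -> cf; G -> f.

S -> c | f | Bf; B -> f | GS | SG; G -> f | cf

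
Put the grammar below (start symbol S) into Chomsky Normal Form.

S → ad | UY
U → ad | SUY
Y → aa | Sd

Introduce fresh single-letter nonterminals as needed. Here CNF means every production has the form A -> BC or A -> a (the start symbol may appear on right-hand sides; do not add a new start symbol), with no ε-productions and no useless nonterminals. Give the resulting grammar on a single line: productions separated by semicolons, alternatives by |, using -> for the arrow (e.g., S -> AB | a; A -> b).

S -> AB | UY; A -> a; B -> d; C -> UY; U -> AB | SC; Y -> AA | SB

No ε-productions.
No unit productions to eliminate.
TERM: introduce A -> a, B -> d and substitute in every rule of length ≥2.
BIN: U -> SUY becomes U -> SC, C -> UY.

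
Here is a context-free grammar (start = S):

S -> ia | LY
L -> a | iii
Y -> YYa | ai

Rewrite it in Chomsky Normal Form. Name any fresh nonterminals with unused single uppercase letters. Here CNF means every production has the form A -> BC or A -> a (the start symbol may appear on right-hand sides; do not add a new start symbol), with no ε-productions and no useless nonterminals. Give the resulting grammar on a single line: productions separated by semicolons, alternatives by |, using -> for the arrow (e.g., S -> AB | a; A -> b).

No ε-productions.
No unit productions to eliminate.
TERM: introduce B -> a, A -> i and substitute in every rule of length ≥2.
BIN: L -> AAA becomes L -> AC, C -> AA; Y -> YYB becomes Y -> YD, D -> YB.

S -> AB | LY; A -> i; B -> a; C -> AA; D -> YB; L -> a | AC; Y -> BA | YD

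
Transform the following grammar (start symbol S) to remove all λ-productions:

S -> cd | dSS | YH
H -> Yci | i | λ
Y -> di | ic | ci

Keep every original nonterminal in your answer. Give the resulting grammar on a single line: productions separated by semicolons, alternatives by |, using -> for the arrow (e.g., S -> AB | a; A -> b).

Nullable set: {H}.
S -> YH: H nullable, giving Y | YH.
Drop H -> λ.
Unchanged (no nullable symbols): S -> cd; S -> dSS; H -> Yci; H -> i; Y -> ci; Y -> di; Y -> ic.

S -> Y | YH | cd | dSS; H -> i | Yci; Y -> ci | di | ic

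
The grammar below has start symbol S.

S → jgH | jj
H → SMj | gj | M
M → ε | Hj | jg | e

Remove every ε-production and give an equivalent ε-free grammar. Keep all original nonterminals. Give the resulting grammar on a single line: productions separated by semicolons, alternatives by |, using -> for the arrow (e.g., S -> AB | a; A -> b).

Nullable set: {H, M}.
S -> jgH: H nullable, giving jg | jgH.
H -> M: M nullable, giving M.
H -> SMj: M nullable, giving SMj | Sj.
Drop M -> ε.
M -> Hj: H nullable, giving Hj | j.
Unchanged (no nullable symbols): S -> jj; H -> gj; M -> e; M -> jg.

S -> jg | jj | jgH; H -> M | Sj | gj | SMj; M -> e | j | Hj | jg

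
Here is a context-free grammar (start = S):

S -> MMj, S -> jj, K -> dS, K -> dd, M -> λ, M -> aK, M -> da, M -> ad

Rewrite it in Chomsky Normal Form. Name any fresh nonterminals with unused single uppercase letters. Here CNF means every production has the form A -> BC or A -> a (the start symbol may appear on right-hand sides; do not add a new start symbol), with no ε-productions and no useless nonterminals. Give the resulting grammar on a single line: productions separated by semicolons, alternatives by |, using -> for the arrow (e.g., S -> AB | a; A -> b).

Nullable: {M}; after ε-elimination: S -> j | Mj | jj | MMj; K -> dS | dd; M -> aK | ad | da.
No unit productions to eliminate.
TERM: introduce B -> a, A -> d, C -> j and substitute in every rule of length ≥2.
BIN: S -> MMC becomes S -> MD, D -> MC.

S -> j | CC | MC | MD; A -> d; B -> a; C -> j; D -> MC; K -> AA | AS; M -> AB | BA | BK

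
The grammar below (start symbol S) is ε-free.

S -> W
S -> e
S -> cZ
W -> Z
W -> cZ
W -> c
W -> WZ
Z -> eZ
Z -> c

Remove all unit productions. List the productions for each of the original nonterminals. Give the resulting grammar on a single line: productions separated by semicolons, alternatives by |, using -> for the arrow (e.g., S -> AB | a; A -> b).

Unit productions: S->W, W->Z.
Unit pairs (A ⇒* B via units): (S,W), (S,Z), (W,Z).
S: inherits non-unit rules of {S, W, Z} → WZ | c | cZ | e | eZ.
W: inherits non-unit rules of {W, Z} → WZ | c | cZ | eZ.
Z: inherits non-unit rules of {Z} → c | eZ.

S -> c | e | WZ | cZ | eZ; W -> c | WZ | cZ | eZ; Z -> c | eZ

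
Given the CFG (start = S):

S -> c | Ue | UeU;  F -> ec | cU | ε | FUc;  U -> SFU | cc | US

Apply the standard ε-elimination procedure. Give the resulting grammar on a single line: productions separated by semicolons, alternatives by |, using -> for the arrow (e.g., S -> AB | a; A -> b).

S -> c | Ue | UeU; F -> Uc | cU | ec | FUc; U -> SU | US | cc | SFU

Nullable set: {F}.
Drop F -> ε.
F -> FUc: F nullable, giving FUc | Uc.
U -> SFU: F nullable, giving SFU | SU.
Unchanged (no nullable symbols): S -> Ue; S -> UeU; S -> c; F -> cU; F -> ec; U -> US; U -> cc.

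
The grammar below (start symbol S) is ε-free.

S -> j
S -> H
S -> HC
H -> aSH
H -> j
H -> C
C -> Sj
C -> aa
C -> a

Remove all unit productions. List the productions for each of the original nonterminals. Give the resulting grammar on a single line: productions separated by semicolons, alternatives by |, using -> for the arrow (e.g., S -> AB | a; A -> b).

S -> a | j | HC | Sj | aa | aSH; C -> a | Sj | aa; H -> a | j | Sj | aa | aSH

Unit productions: H->C, S->H.
Unit pairs (A ⇒* B via units): (H,C), (S,C), (S,H).
S: inherits non-unit rules of {C, H, S} → HC | Sj | a | aSH | aa | j.
C: inherits non-unit rules of {C} → Sj | a | aa.
H: inherits non-unit rules of {C, H} → Sj | a | aSH | aa | j.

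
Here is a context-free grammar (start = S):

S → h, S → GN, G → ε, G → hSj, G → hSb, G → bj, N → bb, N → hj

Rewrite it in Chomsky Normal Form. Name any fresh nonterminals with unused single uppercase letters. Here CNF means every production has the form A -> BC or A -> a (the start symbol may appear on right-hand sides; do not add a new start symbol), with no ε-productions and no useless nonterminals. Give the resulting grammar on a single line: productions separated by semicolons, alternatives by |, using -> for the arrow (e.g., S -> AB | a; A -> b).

Nullable: {G}; after ε-elimination: S -> N | h | GN; G -> bj | hSb | hSj; N -> bb | hj.
After unit-elimination: S -> h | GN | bb | hj; G -> bj | hSb | hSj; N -> bb | hj.
TERM: introduce A -> b, C -> h, B -> j and substitute in every rule of length ≥2.
BIN: G -> CSA becomes G -> CD, D -> SA; G -> CSB becomes G -> CE, E -> SB.

S -> h | AA | CB | GN; A -> b; B -> j; C -> h; D -> SA; E -> SB; G -> AB | CD | CE; N -> AA | CB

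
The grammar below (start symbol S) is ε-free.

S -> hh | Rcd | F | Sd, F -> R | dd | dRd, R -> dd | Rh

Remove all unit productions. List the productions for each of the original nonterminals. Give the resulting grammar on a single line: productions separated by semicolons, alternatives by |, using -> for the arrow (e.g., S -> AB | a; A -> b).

S -> Rh | Sd | dd | hh | Rcd | dRd; F -> Rh | dd | dRd; R -> Rh | dd

Unit productions: F->R, S->F.
Unit pairs (A ⇒* B via units): (F,R), (S,F), (S,R).
S: inherits non-unit rules of {F, R, S} → Rcd | Rh | Sd | dRd | dd | hh.
F: inherits non-unit rules of {F, R} → Rh | dRd | dd.
R: inherits non-unit rules of {R} → Rh | dd.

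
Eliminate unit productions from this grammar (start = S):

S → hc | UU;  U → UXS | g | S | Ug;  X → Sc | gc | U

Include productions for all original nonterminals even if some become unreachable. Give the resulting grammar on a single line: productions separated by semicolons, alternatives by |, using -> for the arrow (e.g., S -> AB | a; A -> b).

Unit productions: U->S, X->U.
Unit pairs (A ⇒* B via units): (U,S), (X,S), (X,U).
S: inherits non-unit rules of {S} → UU | hc.
U: inherits non-unit rules of {S, U} → UU | UXS | Ug | g | hc.
X: inherits non-unit rules of {S, U, X} → Sc | UU | UXS | Ug | g | gc | hc.

S -> UU | hc; U -> g | UU | Ug | hc | UXS; X -> g | Sc | UU | Ug | gc | hc | UXS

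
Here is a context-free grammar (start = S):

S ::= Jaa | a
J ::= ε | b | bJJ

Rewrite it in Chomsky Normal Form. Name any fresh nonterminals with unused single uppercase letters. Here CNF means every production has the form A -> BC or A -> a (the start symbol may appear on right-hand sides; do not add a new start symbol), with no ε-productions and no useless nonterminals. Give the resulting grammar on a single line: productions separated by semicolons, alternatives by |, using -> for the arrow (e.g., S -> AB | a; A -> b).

S -> a | BB | JD; A -> b; B -> a; C -> JJ; D -> BB; J -> b | AC | AJ

Nullable: {J}; after ε-elimination: S -> a | aa | Jaa; J -> b | bJ | bJJ.
No unit productions to eliminate.
TERM: introduce B -> a, A -> b and substitute in every rule of length ≥2.
BIN: J -> AJJ becomes J -> AC, C -> JJ; S -> JBB becomes S -> JD, D -> BB.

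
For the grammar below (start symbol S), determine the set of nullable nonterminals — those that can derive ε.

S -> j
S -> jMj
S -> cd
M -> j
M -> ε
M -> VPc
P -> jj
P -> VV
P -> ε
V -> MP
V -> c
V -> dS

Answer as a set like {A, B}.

{M, P, V}

Directly nullable (have an ε-rule): {M, P}.
V is nullable via V -> MP (every symbol on the right is already known nullable).
Not nullable: S — each has a terminal in every rule's right-hand side or depends on a non-nullable symbol.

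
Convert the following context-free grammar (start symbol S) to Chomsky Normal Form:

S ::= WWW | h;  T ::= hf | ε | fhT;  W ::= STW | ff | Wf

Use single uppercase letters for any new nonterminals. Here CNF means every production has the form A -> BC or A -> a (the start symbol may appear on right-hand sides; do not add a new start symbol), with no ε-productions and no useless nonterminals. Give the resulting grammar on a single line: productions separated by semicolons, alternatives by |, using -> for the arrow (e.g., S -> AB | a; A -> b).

S -> h | WC; A -> f; B -> h; C -> WW; D -> BT; E -> TW; T -> AB | AD | BA; W -> AA | SE | SW | WA

Nullable: {T}; after ε-elimination: S -> h | WWW; T -> fh | hf | fhT; W -> SW | Wf | ff | STW.
No unit productions to eliminate.
TERM: introduce A -> f, B -> h and substitute in every rule of length ≥2.
BIN: S -> WWW becomes S -> WC, C -> WW; T -> ABT becomes T -> AD, D -> BT; W -> STW becomes W -> SE, E -> TW.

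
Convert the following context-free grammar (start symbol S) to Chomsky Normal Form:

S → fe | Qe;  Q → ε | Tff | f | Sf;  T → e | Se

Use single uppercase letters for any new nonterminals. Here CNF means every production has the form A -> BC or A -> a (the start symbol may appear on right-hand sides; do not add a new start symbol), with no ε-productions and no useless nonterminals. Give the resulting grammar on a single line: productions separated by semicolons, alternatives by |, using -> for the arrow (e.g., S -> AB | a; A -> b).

S -> e | AB | QB; A -> f; B -> e; C -> AA; Q -> f | SA | TC; T -> e | SB

Nullable: {Q}; after ε-elimination: S -> e | Qe | fe; Q -> f | Sf | Tff; T -> e | Se.
No unit productions to eliminate.
TERM: introduce B -> e, A -> f and substitute in every rule of length ≥2.
BIN: Q -> TAA becomes Q -> TC, C -> AA.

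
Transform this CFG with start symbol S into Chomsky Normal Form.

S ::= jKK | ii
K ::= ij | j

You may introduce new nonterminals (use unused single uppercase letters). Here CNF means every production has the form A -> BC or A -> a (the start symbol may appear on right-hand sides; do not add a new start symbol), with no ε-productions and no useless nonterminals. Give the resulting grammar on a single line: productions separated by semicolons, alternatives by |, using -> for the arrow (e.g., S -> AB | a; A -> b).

S -> AA | BC; A -> i; B -> j; C -> KK; K -> j | AB

No ε-productions.
No unit productions to eliminate.
TERM: introduce A -> i, B -> j and substitute in every rule of length ≥2.
BIN: S -> BKK becomes S -> BC, C -> KK.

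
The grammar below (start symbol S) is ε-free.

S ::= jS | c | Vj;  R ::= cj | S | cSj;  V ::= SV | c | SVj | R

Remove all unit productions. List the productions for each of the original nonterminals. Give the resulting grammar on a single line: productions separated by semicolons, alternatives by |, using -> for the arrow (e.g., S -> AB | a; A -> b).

S -> c | Vj | jS; R -> c | Vj | cj | jS | cSj; V -> c | SV | Vj | cj | jS | SVj | cSj

Unit productions: R->S, V->R.
Unit pairs (A ⇒* B via units): (R,S), (V,R), (V,S).
S: inherits non-unit rules of {S} → Vj | c | jS.
R: inherits non-unit rules of {R, S} → Vj | c | cSj | cj | jS.
V: inherits non-unit rules of {R, S, V} → SV | SVj | Vj | c | cSj | cj | jS.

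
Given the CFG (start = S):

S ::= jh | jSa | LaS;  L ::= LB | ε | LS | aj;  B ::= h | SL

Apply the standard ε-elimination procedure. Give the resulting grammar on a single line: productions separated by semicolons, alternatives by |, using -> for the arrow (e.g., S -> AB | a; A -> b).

S -> aS | jh | LaS | jSa; B -> S | h | SL; L -> B | S | LB | LS | aj

Nullable set: {L}.
S -> LaS: L nullable, giving LaS | aS.
B -> SL: L nullable, giving S | SL.
Drop L -> ε.
L -> LB: L nullable, giving B | LB.
L -> LS: L nullable, giving LS | S.
Unchanged (no nullable symbols): S -> jSa; S -> jh; B -> h; L -> aj.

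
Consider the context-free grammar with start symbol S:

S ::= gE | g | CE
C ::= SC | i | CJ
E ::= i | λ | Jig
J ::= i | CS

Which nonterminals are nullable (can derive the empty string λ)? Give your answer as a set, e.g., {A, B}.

Directly nullable (have an ε-rule): {E}.
Not nullable: C, J, S — each has a terminal in every rule's right-hand side or depends on a non-nullable symbol.

{E}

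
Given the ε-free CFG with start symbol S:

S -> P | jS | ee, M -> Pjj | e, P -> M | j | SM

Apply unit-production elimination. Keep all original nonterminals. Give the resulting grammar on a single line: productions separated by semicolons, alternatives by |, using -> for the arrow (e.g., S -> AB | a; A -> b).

S -> e | j | SM | ee | jS | Pjj; M -> e | Pjj; P -> e | j | SM | Pjj

Unit productions: P->M, S->P.
Unit pairs (A ⇒* B via units): (P,M), (S,M), (S,P).
S: inherits non-unit rules of {M, P, S} → Pjj | SM | e | ee | j | jS.
M: inherits non-unit rules of {M} → Pjj | e.
P: inherits non-unit rules of {M, P} → Pjj | SM | e | j.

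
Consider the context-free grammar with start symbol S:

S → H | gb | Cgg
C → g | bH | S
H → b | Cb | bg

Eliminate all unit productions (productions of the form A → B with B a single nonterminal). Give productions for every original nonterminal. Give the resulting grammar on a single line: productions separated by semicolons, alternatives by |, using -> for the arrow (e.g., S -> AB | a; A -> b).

Unit productions: C->S, S->H.
Unit pairs (A ⇒* B via units): (C,H), (C,S), (S,H).
S: inherits non-unit rules of {H, S} → Cb | Cgg | b | bg | gb.
C: inherits non-unit rules of {C, H, S} → Cb | Cgg | b | bH | bg | g | gb.
H: inherits non-unit rules of {H} → Cb | b | bg.

S -> b | Cb | bg | gb | Cgg; C -> b | g | Cb | bH | bg | gb | Cgg; H -> b | Cb | bg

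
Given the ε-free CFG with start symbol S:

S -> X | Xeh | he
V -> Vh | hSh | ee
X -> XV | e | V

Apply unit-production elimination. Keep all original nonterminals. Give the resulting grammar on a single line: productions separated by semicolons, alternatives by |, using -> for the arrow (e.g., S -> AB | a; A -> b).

S -> e | Vh | XV | ee | he | Xeh | hSh; V -> Vh | ee | hSh; X -> e | Vh | XV | ee | hSh

Unit productions: S->X, X->V.
Unit pairs (A ⇒* B via units): (S,V), (S,X), (X,V).
S: inherits non-unit rules of {S, V, X} → Vh | XV | Xeh | e | ee | hSh | he.
V: inherits non-unit rules of {V} → Vh | ee | hSh.
X: inherits non-unit rules of {V, X} → Vh | XV | e | ee | hSh.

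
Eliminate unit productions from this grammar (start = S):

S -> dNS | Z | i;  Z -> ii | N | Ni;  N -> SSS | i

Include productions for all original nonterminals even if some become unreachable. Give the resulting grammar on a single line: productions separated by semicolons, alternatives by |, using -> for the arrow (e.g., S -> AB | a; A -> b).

S -> i | Ni | ii | SSS | dNS; N -> i | SSS; Z -> i | Ni | ii | SSS

Unit productions: S->Z, Z->N.
Unit pairs (A ⇒* B via units): (S,N), (S,Z), (Z,N).
S: inherits non-unit rules of {N, S, Z} → Ni | SSS | dNS | i | ii.
N: inherits non-unit rules of {N} → SSS | i.
Z: inherits non-unit rules of {N, Z} → Ni | SSS | i | ii.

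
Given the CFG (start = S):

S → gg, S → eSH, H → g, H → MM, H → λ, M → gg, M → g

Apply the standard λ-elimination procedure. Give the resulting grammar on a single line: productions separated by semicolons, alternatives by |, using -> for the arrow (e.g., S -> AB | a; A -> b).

Nullable set: {H}.
S -> eSH: H nullable, giving eS | eSH.
Drop H -> λ.
Unchanged (no nullable symbols): S -> gg; H -> MM; H -> g; M -> g; M -> gg.

S -> eS | gg | eSH; H -> g | MM; M -> g | gg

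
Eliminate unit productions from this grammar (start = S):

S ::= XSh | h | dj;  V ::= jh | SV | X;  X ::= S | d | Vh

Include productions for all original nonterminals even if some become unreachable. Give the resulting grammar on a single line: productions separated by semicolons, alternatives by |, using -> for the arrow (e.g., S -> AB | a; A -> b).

Unit productions: V->X, X->S.
Unit pairs (A ⇒* B via units): (V,S), (V,X), (X,S).
S: inherits non-unit rules of {S} → XSh | dj | h.
V: inherits non-unit rules of {S, V, X} → SV | Vh | XSh | d | dj | h | jh.
X: inherits non-unit rules of {S, X} → Vh | XSh | d | dj | h.

S -> h | dj | XSh; V -> d | h | SV | Vh | dj | jh | XSh; X -> d | h | Vh | dj | XSh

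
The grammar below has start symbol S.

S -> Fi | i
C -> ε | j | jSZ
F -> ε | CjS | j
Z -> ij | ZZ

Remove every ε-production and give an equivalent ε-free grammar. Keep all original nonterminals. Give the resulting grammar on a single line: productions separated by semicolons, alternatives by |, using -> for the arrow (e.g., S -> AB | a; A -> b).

S -> i | Fi; C -> j | jSZ; F -> j | jS | CjS; Z -> ZZ | ij

Nullable set: {C, F}.
S -> Fi: F nullable, giving Fi | i.
Drop C -> ε.
Drop F -> ε.
F -> CjS: C nullable, giving CjS | jS.
Unchanged (no nullable symbols): S -> i; C -> j; C -> jSZ; F -> j; Z -> ZZ; Z -> ij.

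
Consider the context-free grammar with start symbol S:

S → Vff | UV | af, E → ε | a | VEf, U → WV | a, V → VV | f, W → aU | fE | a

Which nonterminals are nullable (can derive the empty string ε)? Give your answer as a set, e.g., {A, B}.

{E}

Directly nullable (have an ε-rule): {E}.
Not nullable: S, U, V, W — each has a terminal in every rule's right-hand side or depends on a non-nullable symbol.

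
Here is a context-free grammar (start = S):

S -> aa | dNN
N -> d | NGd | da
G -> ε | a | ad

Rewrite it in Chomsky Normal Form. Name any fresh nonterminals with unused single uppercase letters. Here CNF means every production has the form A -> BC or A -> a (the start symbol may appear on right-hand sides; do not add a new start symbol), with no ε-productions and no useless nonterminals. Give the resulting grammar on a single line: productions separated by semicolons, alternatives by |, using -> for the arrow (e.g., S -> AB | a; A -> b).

Nullable: {G}; after ε-elimination: S -> aa | dNN; G -> a | ad; N -> d | Nd | da | NGd.
No unit productions to eliminate.
TERM: introduce A -> a, B -> d and substitute in every rule of length ≥2.
BIN: N -> NGB becomes N -> NC, C -> GB; S -> BNN becomes S -> BD, D -> NN.

S -> AA | BD; A -> a; B -> d; C -> GB; D -> NN; G -> a | AB; N -> d | BA | NB | NC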